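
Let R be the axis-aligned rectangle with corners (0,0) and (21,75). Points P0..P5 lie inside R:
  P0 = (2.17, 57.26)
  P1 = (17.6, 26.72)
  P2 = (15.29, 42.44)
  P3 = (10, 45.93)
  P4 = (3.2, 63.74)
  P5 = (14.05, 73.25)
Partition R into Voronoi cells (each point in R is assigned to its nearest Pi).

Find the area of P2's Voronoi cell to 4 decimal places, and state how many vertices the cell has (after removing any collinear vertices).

Area of P2's cell: 170.4223 (3 vertices)

1. box [0,21]×[0,75]: [(0, 0) (21, 0) (21, 75) (0, 75)]
2. ⊥bis P2·P0 via (8.73,49.85): [(0, 42.1214) (0, 0) (21, 0) (21, 60.7125)]  |A|=1079.7562
3. ⊥bis P2·P1 via (16.445,34.58): [(0, 42.1214) (0, 32.1635) (21, 35.2493) (21, 60.7125)]  |A|=371.9218
4. ⊥bis P2·P3 via (12.645,44.185): [(5.22, 32.9305) (21, 35.2493) (21, 56.8492)]  |A|=170.4223
5. ⊥bis P2·P4 via (9.245,53.09): [(5.22, 32.9305) (21, 35.2493) (21, 56.8492)]  |A|=170.4223
6. ⊥bis P2·P5 via (14.67,57.845): [(5.22, 32.9305) (21, 35.2493) (21, 56.8492)]  |A|=170.4223
7. canonical 3-gon: [(5.22, 32.9305) (21, 35.2493) (21, 56.8492)]
8. shoelace: 170.4223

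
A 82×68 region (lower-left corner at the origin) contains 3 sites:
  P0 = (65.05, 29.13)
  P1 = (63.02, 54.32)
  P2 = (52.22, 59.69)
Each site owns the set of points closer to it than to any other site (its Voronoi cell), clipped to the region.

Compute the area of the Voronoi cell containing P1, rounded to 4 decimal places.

Area of P1's cell: 663.8128

1. box [0,82]×[0,68]: [(0, 0) (82, 0) (82, 68) (0, 68)]
2. ⊥bis P1·P0 via (64.035,41.725): [(0, 36.5646) (82, 43.1728) (82, 68) (0, 68)]  |A|=2306.7694
3. ⊥bis P1·P2 via (57.62,57.005): [(49.4375, 40.5486) (82, 43.1728) (82, 68) (63.087, 68)]  |A|=663.8128
4. canonical 4-gon: [(49.4375, 40.5486) (82, 43.1728) (82, 68) (63.087, 68)]
5. shoelace: 663.8128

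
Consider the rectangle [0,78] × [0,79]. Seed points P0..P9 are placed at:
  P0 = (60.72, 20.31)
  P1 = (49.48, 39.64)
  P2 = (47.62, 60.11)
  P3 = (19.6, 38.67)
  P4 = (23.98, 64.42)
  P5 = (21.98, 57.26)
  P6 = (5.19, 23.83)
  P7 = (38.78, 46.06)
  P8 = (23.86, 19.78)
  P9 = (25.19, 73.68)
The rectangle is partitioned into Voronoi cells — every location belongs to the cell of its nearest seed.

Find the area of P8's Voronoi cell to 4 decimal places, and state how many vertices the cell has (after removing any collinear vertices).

1. box [0,78]×[0,79]: [(0, 0) (78, 0) (78, 79) (0, 79)]
2. ⊥bis P8·P0 via (42.29,20.045): [(0, 0) (42.5782, 0) (41.4423, 79) (0, 79)]  |A|=3318.8107
3. ⊥bis P8·P1 via (36.67,29.71): [(0, 77.0154) (0, 0) (42.5782, 0) (42.2546, 22.5057)]  |A|=2106.2541
4. ⊥bis P8·P2 via (35.74,39.945): [(22.8489, 47.5397) (0, 61.0008) (0, 0) (42.5782, 0) (42.2546, 22.5057)]  |A|=1923.2968
5. ⊥bis P8·P3 via (21.73,29.225): [(34.7669, 32.165) (0, 24.3245) (0, 0) (42.5782, 0) (42.2546, 22.5057)]  |A|=1190.3045
6. ⊥bis P8·P4 via (23.92,42.1): [(34.7669, 32.165) (0, 24.3245) (0, 0) (42.5782, 0) (42.2546, 22.5057)]  |A|=1190.3045
7. ⊥bis P8·P5 via (22.92,38.52): [(34.7669, 32.165) (0, 24.3245) (0, 0) (42.5782, 0) (42.2546, 22.5057)]  |A|=1190.3045
8. ⊥bis P8·P6 via (14.525,21.805): [(34.7669, 32.165) (15.8468, 27.8982) (9.7949, 0) (42.5782, 0) (42.2546, 22.5057)]  |A|=860.941
9. ⊥bis P8·P7 via (31.32,32.92): [(36.431, 30.0183) (33.2517, 31.8233) (15.8468, 27.8982) (9.7949, 0) (42.5782, 0) (42.2546, 22.5057)]  |A|=859.0303
10. ⊥bis P8·P9 via (24.525,46.73): [(36.431, 30.0183) (33.2517, 31.8233) (15.8468, 27.8982) (9.7949, 0) (42.5782, 0) (42.2546, 22.5057)]  |A|=859.0303
11. canonical 6-gon: [(36.431, 30.0183) (33.2517, 31.8233) (15.8468, 27.8982) (9.7949, 0) (42.5782, 0) (42.2546, 22.5057)]
12. shoelace: 859.0303

Area of P8's cell: 859.0303 (6 vertices)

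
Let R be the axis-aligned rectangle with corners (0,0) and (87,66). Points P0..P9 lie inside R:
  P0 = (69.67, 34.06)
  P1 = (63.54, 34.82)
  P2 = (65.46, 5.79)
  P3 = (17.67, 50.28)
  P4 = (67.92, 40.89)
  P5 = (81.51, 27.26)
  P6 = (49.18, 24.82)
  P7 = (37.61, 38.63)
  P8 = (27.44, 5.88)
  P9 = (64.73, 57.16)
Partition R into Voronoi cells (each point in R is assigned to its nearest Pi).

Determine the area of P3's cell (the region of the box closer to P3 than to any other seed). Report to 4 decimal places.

Area of P3's cell: 1158.3506

1. box [0,87]×[0,66]: [(0, 0) (87, 0) (87, 66) (0, 66)]
2. ⊥bis P3·P0 via (43.67,42.17): [(0, 0) (30.5162, 0) (51.1031, 66) (0, 66)]  |A|=2693.4379
3. ⊥bis P3·P1 via (40.605,42.55): [(0, 0) (26.264, 0) (48.5086, 66) (0, 66)]  |A|=2467.494
4. ⊥bis P3·P2 via (41.565,28.035): [(0, 0) (15.4659, 0) (32.3918, 18.1814) (48.5086, 66) (0, 66)]  |A|=2369.3317
5. ⊥bis P3·P4 via (42.795,45.585): [(0, 0) (15.4659, 0) (32.3918, 18.1814) (44.2472, 53.3566) (46.6099, 66) (0, 66)]  |A|=2357.3286
6. ⊥bis P3·P5 via (49.59,38.77): [(0, 0) (15.4659, 0) (32.3918, 18.1814) (44.2472, 53.3566) (46.6099, 66) (0, 66)]  |A|=2357.3286
7. ⊥bis P3·P6 via (33.425,37.55): [(0, 0) (3.0847, 0) (42.8521, 49.2173) (44.2472, 53.3566) (46.6099, 66) (0, 66)]  |A|=1885.0804
8. ⊥bis P3·P7 via (27.64,44.455): [(0, 0) (1.667, 0) (40.2277, 66) (0, 66)]  |A|=1382.5274
9. ⊥bis P3·P8 via (22.555,28.08): [(0, 23.1169) (17.4116, 26.9482) (40.2277, 66) (0, 66)]  |A|=1158.8143
10. ⊥bis P3·P9 via (41.2,53.72): [(0, 23.1169) (17.4116, 26.9482) (39.5694, 64.8733) (39.4047, 66) (0, 66)]  |A|=1158.3506
11. canonical 5-gon: [(0, 23.1169) (17.4116, 26.9482) (39.5694, 64.8733) (39.4047, 66) (0, 66)]
12. shoelace: 1158.3506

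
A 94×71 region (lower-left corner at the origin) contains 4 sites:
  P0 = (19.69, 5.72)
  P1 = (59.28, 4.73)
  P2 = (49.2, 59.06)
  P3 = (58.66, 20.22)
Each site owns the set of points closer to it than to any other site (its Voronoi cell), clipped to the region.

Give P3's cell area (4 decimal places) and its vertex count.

1. box [0,94]×[0,71]: [(0, 0) (94, 0) (94, 71) (0, 71)]
2. ⊥bis P3·P0 via (39.175,12.97): [(44.0009, 0) (94, 0) (94, 71) (17.5831, 71)]  |A|=4487.7671
3. ⊥bis P3·P1 via (58.97,12.475): [(39.647, 11.7016) (94, 13.8771) (94, 71) (17.5831, 71)]  |A|=3818.1014
4. ⊥bis P3·P2 via (53.93,39.64): [(31.3022, 34.1287) (39.647, 11.7016) (94, 13.8771) (94, 49.3996)]  |A|=1732.1583
5. canonical 4-gon: [(31.3022, 34.1287) (39.647, 11.7016) (94, 13.8771) (94, 49.3996)]
6. shoelace: 1732.1583

Area of P3's cell: 1732.1583 (4 vertices)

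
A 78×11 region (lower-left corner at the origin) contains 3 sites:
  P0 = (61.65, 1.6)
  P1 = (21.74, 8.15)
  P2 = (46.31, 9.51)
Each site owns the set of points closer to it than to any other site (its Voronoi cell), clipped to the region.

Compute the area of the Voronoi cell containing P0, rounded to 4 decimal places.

1. box [0,78]×[0,11]: [(0, 0) (78, 0) (78, 11) (0, 11)]
2. ⊥bis P0·P1 via (41.695,4.875): [(40.8949, 0) (78, 0) (78, 11) (42.7002, 11)]  |A|=398.2267
3. ⊥bis P0·P2 via (53.98,5.555): [(51.1156, 0) (78, 0) (78, 11) (56.7877, 11)]  |A|=264.532
4. canonical 4-gon: [(51.1156, 0) (78, 0) (78, 11) (56.7877, 11)]
5. shoelace: 264.532

Area of P0's cell: 264.5320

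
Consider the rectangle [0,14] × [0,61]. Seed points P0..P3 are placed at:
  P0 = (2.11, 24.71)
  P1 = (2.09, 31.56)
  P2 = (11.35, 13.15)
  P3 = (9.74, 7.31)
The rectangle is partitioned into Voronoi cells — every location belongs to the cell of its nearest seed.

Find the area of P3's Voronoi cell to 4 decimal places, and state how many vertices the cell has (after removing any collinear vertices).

1. box [0,14]×[0,61]: [(0, 0) (14, 0) (14, 61) (0, 61)]
2. ⊥bis P3·P0 via (5.925,16.01): [(0, 13.4119) (0, 0) (14, 0) (14, 19.5509)]  |A|=230.7395
3. ⊥bis P3·P1 via (5.915,19.435): [(0, 13.4119) (0, 0) (14, 0) (14, 19.5509)]  |A|=230.7395
4. ⊥bis P3·P2 via (10.545,10.23): [(0, 13.1371) (0, 0) (14, 0) (14, 9.2775)]  |A|=156.9022
5. canonical 4-gon: [(0, 13.1371) (0, 0) (14, 0) (14, 9.2775)]
6. shoelace: 156.9022

Area of P3's cell: 156.9022 (4 vertices)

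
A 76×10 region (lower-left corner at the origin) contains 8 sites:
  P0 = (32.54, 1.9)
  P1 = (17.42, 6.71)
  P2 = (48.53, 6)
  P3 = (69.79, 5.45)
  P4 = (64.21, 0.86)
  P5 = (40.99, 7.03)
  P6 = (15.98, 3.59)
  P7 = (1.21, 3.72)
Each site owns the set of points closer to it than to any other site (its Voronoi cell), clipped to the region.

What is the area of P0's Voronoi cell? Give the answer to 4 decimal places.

Area of P0's cell: 112.0753

1. box [0,76]×[0,10]: [(0, 0) (76, 0) (76, 10) (0, 10)]
2. ⊥bis P0·P1 via (24.98,4.305): [(23.6105, 0) (76, 0) (76, 10) (26.7917, 10)]  |A|=507.9891
3. ⊥bis P0·P2 via (40.535,3.95): [(23.6105, 0) (41.5478, 0) (38.9837, 10) (26.7917, 10)]  |A|=150.6467
4. ⊥bis P0·P3 via (51.165,3.675): [(23.6105, 0) (41.5478, 0) (38.9837, 10) (26.7917, 10)]  |A|=150.6467
5. ⊥bis P0·P4 via (48.375,1.38): [(23.6105, 0) (41.5478, 0) (38.9837, 10) (26.7917, 10)]  |A|=150.6467
6. ⊥bis P0·P5 via (36.765,4.465): [(23.6105, 0) (39.4757, 0) (33.4047, 10) (26.7917, 10)]  |A|=112.3911
7. ⊥bis P0·P6 via (24.26,2.745): [(24.1543, 1.7095) (23.9799, 0) (39.4757, 0) (33.4047, 10) (26.7917, 10)]  |A|=112.0753
8. ⊥bis P0·P7 via (16.875,2.81): [(24.1543, 1.7095) (23.9799, 0) (39.4757, 0) (33.4047, 10) (26.7917, 10)]  |A|=112.0753
9. canonical 5-gon: [(24.1543, 1.7095) (23.9799, 0) (39.4757, 0) (33.4047, 10) (26.7917, 10)]
10. shoelace: 112.0753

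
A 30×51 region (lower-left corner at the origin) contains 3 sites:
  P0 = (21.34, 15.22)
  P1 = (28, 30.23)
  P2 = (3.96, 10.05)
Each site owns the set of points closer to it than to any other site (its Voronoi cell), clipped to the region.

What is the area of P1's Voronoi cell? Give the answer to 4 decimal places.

Area of P1's cell: 699.2592

1. box [0,30]×[0,51]: [(0, 0) (30, 0) (30, 51) (0, 51)]
2. ⊥bis P1·P0 via (24.67,22.725): [(0, 33.6712) (30, 20.3601) (30, 51) (0, 51)]  |A|=719.5314
3. ⊥bis P1·P2 via (15.98,20.14): [(0, 39.1766) (7.3644, 30.4036) (30, 20.3601) (30, 51) (0, 51)]  |A|=699.2592
4. canonical 5-gon: [(0, 39.1766) (7.3644, 30.4036) (30, 20.3601) (30, 51) (0, 51)]
5. shoelace: 699.2592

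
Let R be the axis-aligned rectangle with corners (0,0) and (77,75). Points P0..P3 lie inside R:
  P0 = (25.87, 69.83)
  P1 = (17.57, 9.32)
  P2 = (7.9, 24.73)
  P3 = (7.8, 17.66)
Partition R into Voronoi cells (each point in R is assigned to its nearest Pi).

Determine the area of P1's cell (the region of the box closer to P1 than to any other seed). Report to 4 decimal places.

Area of P1's cell: 2036.6496

1. box [0,77]×[0,75]: [(0, 0) (77, 0) (77, 75) (0, 75)]
2. ⊥bis P1·P0 via (21.72,39.575): [(0, 42.5543) (0, 0) (77, 0) (77, 31.9924)]  |A|=2870.0465
3. ⊥bis P1·P2 via (12.735,17.025): [(43.8361, 36.5414) (0, 9.0336) (0, 0) (77, 0) (77, 31.9924)]  |A|=2135.3387
4. ⊥bis P1·P3 via (12.685,13.49): [(43.8361, 36.5414) (19.1261, 21.0355) (1.1695, 0) (77, 0) (77, 31.9924)]  |A|=2036.6496
5. canonical 5-gon: [(43.8361, 36.5414) (19.1261, 21.0355) (1.1695, 0) (77, 0) (77, 31.9924)]
6. shoelace: 2036.6496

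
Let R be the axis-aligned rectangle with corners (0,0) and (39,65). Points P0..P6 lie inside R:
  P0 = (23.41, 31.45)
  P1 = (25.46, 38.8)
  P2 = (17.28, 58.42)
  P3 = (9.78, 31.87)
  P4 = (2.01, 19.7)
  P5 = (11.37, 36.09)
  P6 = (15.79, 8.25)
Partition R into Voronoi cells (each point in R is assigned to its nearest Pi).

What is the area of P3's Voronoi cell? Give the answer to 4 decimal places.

1. box [0,39]×[0,65]: [(0, 0) (39, 0) (39, 65) (0, 65)]
2. ⊥bis P3·P0 via (16.595,31.66): [(0, 0) (15.6194, 0) (17.6224, 65) (0, 65)]  |A|=1080.3575
3. ⊥bis P3·P1 via (17.62,35.335): [(0, 0) (15.6194, 0) (16.7677, 37.2635) (4.5091, 65) (0, 65)]  |A|=898.5001
4. ⊥bis P3·P2 via (13.53,45.145): [(0, 48.967) (0, 0) (15.6194, 0) (16.7677, 37.2635) (13.2493, 45.2243)]  |A|=747.7018
5. ⊥bis P3·P4 via (5.895,25.785): [(0, 48.967) (0, 29.5487) (16.211, 19.1987) (16.7677, 37.2635) (13.2493, 45.2243)]  |A|=358.2585
6. ⊥bis P3·P5 via (10.575,33.98): [(0, 37.9644) (0, 29.5487) (16.211, 19.1987) (16.5966, 31.7112)]  |A|=173.2517
7. ⊥bis P3·P6 via (12.785,20.06): [(0, 37.9644) (0, 29.5487) (14.2701, 20.4379) (16.2648, 20.9454) (16.5966, 31.7112)]  |A|=171.5232
8. canonical 5-gon: [(0, 37.9644) (0, 29.5487) (14.2701, 20.4379) (16.2648, 20.9454) (16.5966, 31.7112)]
9. shoelace: 171.5232

Area of P3's cell: 171.5232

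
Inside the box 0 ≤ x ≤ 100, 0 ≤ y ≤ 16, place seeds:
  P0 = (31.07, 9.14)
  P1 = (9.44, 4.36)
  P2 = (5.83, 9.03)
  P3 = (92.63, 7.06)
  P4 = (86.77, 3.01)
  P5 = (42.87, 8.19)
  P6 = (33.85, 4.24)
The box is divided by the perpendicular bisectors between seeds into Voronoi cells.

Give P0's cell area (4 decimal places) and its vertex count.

1. box [0,100]×[0,16]: [(0, 0) (100, 0) (100, 16) (0, 16)]
2. ⊥bis P0·P1 via (20.255,6.75): [(21.7467, 0) (100, 0) (100, 16) (18.2108, 16)]  |A|=1280.3398
3. ⊥bis P0·P2 via (18.45,9.085): [(18.4241, 15.0352) (21.7467, 0) (100, 0) (100, 16) (18.4199, 16)]  |A|=1280.239
4. ⊥bis P0·P3 via (61.85,8.1): [(18.4241, 15.0352) (21.7467, 0) (61.5763, 0) (62.1169, 16) (18.4199, 16)]  |A|=669.7849
5. ⊥bis P0·P4 via (58.92,6.075): [(18.4241, 15.0352) (21.7467, 0) (58.2514, 0) (60.0123, 16) (18.4199, 16)]  |A|=626.3486
6. ⊥bis P0·P5 via (36.97,8.665): [(18.4241, 15.0352) (21.7467, 0) (36.2724, 0) (37.5605, 16) (18.4199, 16)]  |A|=270.9023
7. ⊥bis P0·P6 via (32.46,6.69): [(18.4241, 15.0352) (21.6265, 0.5437) (37.0192, 9.2767) (37.5605, 16) (18.4199, 16)]  |A|=198.8183
8. canonical 5-gon: [(18.4241, 15.0352) (21.6265, 0.5437) (37.0192, 9.2767) (37.5605, 16) (18.4199, 16)]
9. shoelace: 198.8183

Area of P0's cell: 198.8183 (5 vertices)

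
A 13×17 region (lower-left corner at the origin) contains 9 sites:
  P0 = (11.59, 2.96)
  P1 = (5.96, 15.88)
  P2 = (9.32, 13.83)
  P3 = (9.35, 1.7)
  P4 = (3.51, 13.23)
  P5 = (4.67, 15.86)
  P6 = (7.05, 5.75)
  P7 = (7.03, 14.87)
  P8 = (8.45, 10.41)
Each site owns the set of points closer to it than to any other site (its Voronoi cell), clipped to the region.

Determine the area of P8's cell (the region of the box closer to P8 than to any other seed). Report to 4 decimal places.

Area of P8's cell: 31.4714

1. box [0,13]×[0,17]: [(0, 0) (13, 0) (13, 17) (0, 17)]
2. ⊥bis P8·P0 via (10.02,6.685): [(0, 2.4618) (13, 7.941) (13, 17) (0, 17)]  |A|=153.3818
3. ⊥bis P8·P1 via (7.205,13.145): [(0, 9.8652) (0, 2.4618) (13, 7.941) (13, 15.7829)]  |A|=99.0948
4. ⊥bis P8·P2 via (8.885,12.12): [(6.3628, 12.7616) (0, 9.8652) (0, 2.4618) (13, 7.941) (13, 11.0732)]  |A|=83.465
5. ⊥bis P8·P3 via (8.9,6.055): [(6.3628, 12.7616) (0, 9.8652) (0, 5.1354) (8.4035, 6.0037) (13, 7.941) (13, 11.0732)]  |A|=72.2313
6. ⊥bis P8·P4 via (5.98,11.82): [(6.4979, 12.7272) (2.2997, 5.373) (8.4035, 6.0037) (13, 7.941) (13, 11.0732)]  |A|=48.6017
7. ⊥bis P8·P5 via (6.56,13.135): [(6.4979, 12.7272) (2.2997, 5.373) (8.4035, 6.0037) (13, 7.941) (13, 11.0732)]  |A|=48.6017
8. ⊥bis P8·P6 via (7.75,8.08): [(6.4979, 12.7272) (4.4167, 9.0814) (11.0077, 7.1013) (13, 7.941) (13, 11.0732)]  |A|=31.7561
9. ⊥bis P8·P7 via (7.74,12.64): [(7.3407, 12.5129) (6.1611, 12.1373) (4.4167, 9.0814) (11.0077, 7.1013) (13, 7.941) (13, 11.0732)]  |A|=31.4714
10. canonical 6-gon: [(7.3407, 12.5129) (6.1611, 12.1373) (4.4167, 9.0814) (11.0077, 7.1013) (13, 7.941) (13, 11.0732)]
11. shoelace: 31.4714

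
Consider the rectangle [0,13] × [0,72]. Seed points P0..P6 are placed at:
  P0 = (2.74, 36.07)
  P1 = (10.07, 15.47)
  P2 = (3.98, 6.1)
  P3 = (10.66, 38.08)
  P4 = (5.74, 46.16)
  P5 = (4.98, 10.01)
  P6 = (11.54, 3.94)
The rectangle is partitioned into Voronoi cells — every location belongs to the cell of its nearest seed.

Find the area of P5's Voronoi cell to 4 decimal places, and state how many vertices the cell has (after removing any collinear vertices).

Area of P5's cell: 70.5059 (4 vertices)

1. box [0,13]×[0,72]: [(0, 0) (13, 0) (13, 72) (0, 72)]
2. ⊥bis P5·P0 via (3.86,23.04): [(0, 22.7082) (0, 0) (13, 0) (13, 23.8256)]  |A|=302.47
3. ⊥bis P5·P1 via (7.525,12.74): [(0, 19.7551) (0, 0) (13, 0) (13, 7.636)]  |A|=178.042
4. ⊥bis P5·P2 via (4.48,8.055): [(0, 19.7551) (0, 9.2008) (13, 5.876) (13, 7.636)]  |A|=80.0431
5. ⊥bis P5·P3 via (7.82,24.045): [(0, 19.7551) (0, 9.2008) (13, 5.876) (13, 7.636)]  |A|=80.0431
6. ⊥bis P5·P4 via (5.36,28.085): [(0, 19.7551) (0, 9.2008) (13, 5.876) (13, 7.636)]  |A|=80.0431
7. ⊥bis P5·P6 via (8.26,6.975): [(10.7836, 9.7023) (0, 19.7551) (0, 9.2008) (8.3447, 7.0666)]  |A|=70.5059
8. canonical 4-gon: [(10.7836, 9.7023) (0, 19.7551) (0, 9.2008) (8.3447, 7.0666)]
9. shoelace: 70.5059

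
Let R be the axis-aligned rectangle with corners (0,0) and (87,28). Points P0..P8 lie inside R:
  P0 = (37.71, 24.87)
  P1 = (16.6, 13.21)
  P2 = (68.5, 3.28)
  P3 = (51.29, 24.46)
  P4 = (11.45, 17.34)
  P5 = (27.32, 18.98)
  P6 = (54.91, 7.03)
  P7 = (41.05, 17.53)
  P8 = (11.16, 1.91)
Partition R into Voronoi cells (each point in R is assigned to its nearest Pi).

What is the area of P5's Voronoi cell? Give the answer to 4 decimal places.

Area of P5's cell: 260.9708

1. box [0,87]×[0,28]: [(0, 0) (87, 0) (87, 28) (0, 28)]
2. ⊥bis P5·P0 via (32.515,21.925): [(0, 0) (44.9441, 0) (29.0711, 28) (0, 28)]  |A|=1036.2132
3. ⊥bis P5·P1 via (21.96,16.095): [(30.6231, 0) (44.9441, 0) (29.0711, 28) (15.5522, 28)]  |A|=389.7596
4. ⊥bis P5·P2 via (47.91,11.13): [(30.6231, 0) (43.6667, 0) (44.1803, 1.3473) (29.0711, 28) (15.5522, 28)]  |A|=388.8991
5. ⊥bis P5·P3 via (39.305,21.72): [(30.6231, 0) (43.6667, 0) (44.0442, 0.9903) (43.8154, 1.991) (29.0711, 28) (15.5522, 28)]  |A|=388.7902
6. ⊥bis P5·P4 via (19.385,18.16): [(19.0372, 21.5251) (30.6231, 0) (43.6667, 0) (44.0442, 0.9903) (43.8154, 1.991) (29.0711, 28) (18.3681, 28)]  |A|=379.6737
7. ⊥bis P5·P6 via (41.115,13.005): [(19.0372, 21.5251) (30.6231, 0) (35.4822, 0) (39.5803, 9.4617) (29.0711, 28) (18.3681, 28)]  |A|=335.8801
8. ⊥bis P5·P7 via (34.185,18.255): [(19.0372, 21.5251) (30.6231, 0) (32.2571, 0) (34.2495, 18.8654) (29.0711, 28) (18.3681, 28)]  |A|=260.9708
9. ⊥bis P5·P8 via (19.24,10.445): [(19.0372, 21.5251) (30.6231, 0) (32.2571, 0) (34.2495, 18.8654) (29.0711, 28) (18.3681, 28)]  |A|=260.9708
10. canonical 6-gon: [(19.0372, 21.5251) (30.6231, 0) (32.2571, 0) (34.2495, 18.8654) (29.0711, 28) (18.3681, 28)]
11. shoelace: 260.9708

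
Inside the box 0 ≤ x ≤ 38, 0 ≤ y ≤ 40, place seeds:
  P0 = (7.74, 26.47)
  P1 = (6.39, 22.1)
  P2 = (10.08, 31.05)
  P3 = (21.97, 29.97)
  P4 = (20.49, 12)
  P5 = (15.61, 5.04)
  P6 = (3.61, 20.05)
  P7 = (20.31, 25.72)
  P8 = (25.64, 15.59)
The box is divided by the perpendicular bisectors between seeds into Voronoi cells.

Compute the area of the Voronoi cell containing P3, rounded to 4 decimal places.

Area of P3's cell: 292.9606

1. box [0,38]×[0,40]: [(0, 0) (38, 0) (38, 40) (0, 40)]
2. ⊥bis P3·P0 via (14.855,28.22): [(21.796, 0) (38, 0) (38, 40) (11.9576, 40)]  |A|=844.9286
3. ⊥bis P3·P1 via (14.18,26.035): [(16.543, 21.357) (27.3312, 0) (38, 0) (38, 40) (11.9576, 40)]  |A|=785.8208
4. ⊥bis P3·P2 via (16.025,30.51): [(15.5575, 25.3637) (16.543, 21.357) (27.3312, 0) (38, 0) (38, 40) (16.887, 40)]  |A|=749.7466
5. ⊥bis P3·P4 via (21.23,20.985): [(15.5575, 25.3637) (16.5395, 21.3713) (38, 19.6038) (38, 40) (16.887, 40)]  |A|=425.3497
6. ⊥bis P3·P5 via (18.79,17.505): [(15.5575, 25.3637) (16.5395, 21.3713) (38, 19.6038) (38, 40) (16.887, 40)]  |A|=425.3497
7. ⊥bis P3·P6 via (12.79,25.01): [(15.5575, 25.3637) (16.5395, 21.3713) (38, 19.6038) (38, 40) (16.887, 40)]  |A|=425.3497
8. ⊥bis P3·P7 via (21.14,27.845): [(15.9665, 29.8657) (38, 21.2597) (38, 40) (16.887, 40)]  |A|=313.4402
9. ⊥bis P3·P8 via (23.805,22.78): [(15.9665, 29.8657) (30.0361, 24.3703) (38, 26.4028) (38, 40) (16.887, 40)]  |A|=292.9606
10. canonical 5-gon: [(15.9665, 29.8657) (30.0361, 24.3703) (38, 26.4028) (38, 40) (16.887, 40)]
11. shoelace: 292.9606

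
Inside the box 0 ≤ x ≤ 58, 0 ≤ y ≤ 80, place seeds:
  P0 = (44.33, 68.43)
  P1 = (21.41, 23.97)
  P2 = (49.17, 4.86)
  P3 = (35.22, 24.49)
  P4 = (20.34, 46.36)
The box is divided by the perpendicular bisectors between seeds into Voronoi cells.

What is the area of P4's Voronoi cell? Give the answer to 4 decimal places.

1. box [0,58]×[0,80]: [(0, 0) (58, 0) (58, 80) (0, 80)]
2. ⊥bis P4·P0 via (32.335,57.395): [(0, 0) (58, 0) (58, 29.4972) (11.5392, 80) (0, 80)]  |A|=3466.7997
3. ⊥bis P4·P1 via (20.875,35.165): [(0, 34.1674) (51.442, 36.6258) (11.5392, 80) (0, 80)]  |A|=1429.1112
4. ⊥bis P4·P2 via (34.755,25.61): [(0, 34.1674) (50.5506, 36.5832) (51.1183, 36.9776) (11.5392, 80) (0, 80)]  |A|=1428.9475
5. ⊥bis P4·P3 via (27.78,35.425): [(0, 34.1674) (27.8906, 35.5003) (43.0123, 45.7888) (11.5392, 80) (0, 80)]  |A|=1316.4662
6. canonical 5-gon: [(0, 34.1674) (27.8906, 35.5003) (43.0123, 45.7888) (11.5392, 80) (0, 80)]
7. shoelace: 1316.4662

Area of P4's cell: 1316.4662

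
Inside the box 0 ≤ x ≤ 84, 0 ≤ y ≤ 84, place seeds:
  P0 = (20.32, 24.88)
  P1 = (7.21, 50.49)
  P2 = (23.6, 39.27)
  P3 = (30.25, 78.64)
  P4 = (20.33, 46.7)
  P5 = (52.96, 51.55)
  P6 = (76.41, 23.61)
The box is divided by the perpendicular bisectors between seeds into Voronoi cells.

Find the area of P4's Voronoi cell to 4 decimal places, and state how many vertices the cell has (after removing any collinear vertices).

1. box [0,84]×[0,84]: [(0, 0) (84, 0) (84, 84) (0, 84)]
2. ⊥bis P4·P0 via (20.325,35.79): [(0, 35.7993) (84, 35.7608) (84, 84) (0, 84)]  |A|=4050.4744
3. ⊥bis P4·P1 via (13.77,48.595): [(10.0724, 35.7947) (84, 35.7608) (84, 84) (23.9975, 84)]  |A|=3229.3237
4. ⊥bis P4·P2 via (21.965,42.985): [(10.7198, 38.0359) (84, 70.2871) (84, 84) (23.9975, 84)]  |A|=1881.4236
5. ⊥bis P4·P3 via (25.29,62.67): [(18.4496, 64.7945) (10.7198, 38.0359) (49.5632, 55.1312)]  |A|=453.6266
6. ⊥bis P4·P5 via (36.645,49.125): [(35.0838, 59.6282) (18.4496, 64.7945) (10.7198, 38.0359) (36.6002, 49.4261)]  |A|=383.1762
7. ⊥bis P4·P6 via (48.37,35.155): [(35.0838, 59.6282) (18.4496, 64.7945) (10.7198, 38.0359) (36.6002, 49.4261)]  |A|=383.1762
8. canonical 4-gon: [(35.0838, 59.6282) (18.4496, 64.7945) (10.7198, 38.0359) (36.6002, 49.4261)]
9. shoelace: 383.1762

Area of P4's cell: 383.1762 (4 vertices)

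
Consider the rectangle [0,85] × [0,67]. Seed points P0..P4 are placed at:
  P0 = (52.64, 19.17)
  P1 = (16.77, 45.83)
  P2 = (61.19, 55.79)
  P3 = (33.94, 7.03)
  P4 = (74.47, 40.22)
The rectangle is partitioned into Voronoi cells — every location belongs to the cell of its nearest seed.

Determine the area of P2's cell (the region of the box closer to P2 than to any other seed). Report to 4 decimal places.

Area of P2's cell: 969.2655

1. box [0,85]×[0,67]: [(0, 0) (85, 0) (85, 67) (0, 67)]
2. ⊥bis P2·P0 via (56.915,37.48): [(0, 50.7685) (85, 30.9227) (85, 67) (0, 67)]  |A|=2223.1241
3. ⊥bis P2·P1 via (38.98,50.81): [(41.1432, 41.1624) (85, 30.9227) (85, 67) (35.3498, 67)]  |A|=1432.5373
4. ⊥bis P2·P3 via (47.565,31.41): [(41.1432, 41.1624) (85, 30.9227) (85, 67) (35.3498, 67)]  |A|=1432.5373
5. ⊥bis P2·P4 via (67.83,48.005): [(41.1432, 41.1624) (55.7963, 37.7412) (85, 62.6497) (85, 67) (35.3498, 67)]  |A|=969.2655
6. canonical 5-gon: [(41.1432, 41.1624) (55.7963, 37.7412) (85, 62.6497) (85, 67) (35.3498, 67)]
7. shoelace: 969.2655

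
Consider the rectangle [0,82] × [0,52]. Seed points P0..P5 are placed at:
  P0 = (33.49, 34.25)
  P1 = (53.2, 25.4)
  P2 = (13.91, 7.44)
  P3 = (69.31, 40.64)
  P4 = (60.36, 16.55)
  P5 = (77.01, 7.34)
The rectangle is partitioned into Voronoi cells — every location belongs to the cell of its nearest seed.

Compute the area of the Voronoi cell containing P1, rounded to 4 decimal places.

1. box [0,82]×[0,52]: [(0, 0) (82, 0) (82, 52) (0, 52)]
2. ⊥bis P1·P0 via (43.345,29.825): [(29.9533, 0) (82, 0) (82, 52) (53.3018, 52)]  |A|=2099.3682
3. ⊥bis P1·P2 via (33.555,16.42): [(35.4574, 12.2583) (41.0608, 0) (82, 0) (82, 52) (53.3018, 52)]  |A|=2031.2883
4. ⊥bis P1·P3 via (61.255,33.02): [(50.0825, 44.8303) (35.4574, 12.2583) (41.0608, 0) (82, 0) (82, 11.0907)]  |A|=1275.5491
5. ⊥bis P1·P4 via (56.78,20.975): [(65.7695, 28.2478) (50.0825, 44.8303) (35.4574, 12.2583) (38.3052, 6.0282)]  |A|=493.9295
6. ⊥bis P1·P5 via (65.105,16.37): [(65.7695, 28.2478) (50.0825, 44.8303) (35.4574, 12.2583) (38.3052, 6.0282)]  |A|=493.9295
7. canonical 4-gon: [(65.7695, 28.2478) (50.0825, 44.8303) (35.4574, 12.2583) (38.3052, 6.0282)]
8. shoelace: 493.9295

Area of P1's cell: 493.9295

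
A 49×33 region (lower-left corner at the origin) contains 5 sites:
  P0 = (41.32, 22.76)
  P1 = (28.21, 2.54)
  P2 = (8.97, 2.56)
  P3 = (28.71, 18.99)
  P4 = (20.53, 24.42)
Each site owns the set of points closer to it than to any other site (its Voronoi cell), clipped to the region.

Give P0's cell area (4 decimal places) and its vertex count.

1. box [0,49]×[0,33]: [(0, 0) (49, 0) (49, 33) (0, 33)]
2. ⊥bis P0·P1 via (34.765,12.65): [(49, 3.4205) (49, 33) (3.3785, 33)]  |A|=674.731
3. ⊥bis P0·P2 via (25.145,12.66): [(18.6114, 23.1235) (49, 3.4205) (49, 33) (12.4443, 33)]  |A|=629.9618
4. ⊥bis P0·P3 via (35.015,20.875): [(38.1254, 10.4712) (49, 3.4205) (49, 33) (31.39, 33)]  |A|=359.1985
5. ⊥bis P0·P4 via (30.925,23.59): [(31.616, 32.2441) (38.1254, 10.4712) (49, 3.4205) (49, 33) (31.6764, 33)]  |A|=359.0903
6. canonical 5-gon: [(31.616, 32.2441) (38.1254, 10.4712) (49, 3.4205) (49, 33) (31.6764, 33)]
7. shoelace: 359.0903

Area of P0's cell: 359.0903 (5 vertices)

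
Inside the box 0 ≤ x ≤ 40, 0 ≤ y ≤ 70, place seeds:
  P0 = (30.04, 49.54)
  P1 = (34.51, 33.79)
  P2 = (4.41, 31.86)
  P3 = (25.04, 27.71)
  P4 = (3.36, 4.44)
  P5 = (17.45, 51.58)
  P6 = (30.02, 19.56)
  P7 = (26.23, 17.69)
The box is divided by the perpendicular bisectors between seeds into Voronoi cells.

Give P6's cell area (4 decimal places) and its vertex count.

1. box [0,40]×[0,70]: [(0, 0) (40, 0) (40, 70) (0, 70)]
2. ⊥bis P6·P0 via (30.03,34.55): [(0, 34.57) (0, 0) (40, 0) (40, 34.5433)]  |A|=1382.2676
3. ⊥bis P6·P1 via (32.265,26.675): [(7.2589, 34.5652) (0, 34.57) (0, 0) (40, 0) (40, 24.2344)]  |A|=1213.504
4. ⊥bis P6·P2 via (17.215,25.71): [(19.5981, 30.6718) (4.867, 0) (40, 0) (40, 24.2344)]  |A|=786.0108
5. ⊥bis P6·P3 via (27.53,23.635): [(32.4233, 26.625) (11.5199, 13.8521) (4.867, 0) (40, 0) (40, 24.2344)]  |A|=661.8071
6. ⊥bis P6·P4 via (16.69,12): [(32.4233, 26.625) (14.5793, 15.7216) (23.4957, 0) (40, 0) (40, 24.2344)]  |A|=500.3993
7. ⊥bis P6·P5 via (23.735,35.57): [(32.4233, 26.625) (14.5793, 15.7216) (23.4957, 0) (40, 0) (40, 24.2344)]  |A|=500.3993
8. ⊥bis P6·P7 via (28.125,18.625): [(32.4233, 26.625) (26.0878, 22.7538) (37.3146, 0) (40, 0) (40, 24.2344)]  |A|=221.3658
9. canonical 5-gon: [(32.4233, 26.625) (26.0878, 22.7538) (37.3146, 0) (40, 0) (40, 24.2344)]
10. shoelace: 221.3658

Area of P6's cell: 221.3658 (5 vertices)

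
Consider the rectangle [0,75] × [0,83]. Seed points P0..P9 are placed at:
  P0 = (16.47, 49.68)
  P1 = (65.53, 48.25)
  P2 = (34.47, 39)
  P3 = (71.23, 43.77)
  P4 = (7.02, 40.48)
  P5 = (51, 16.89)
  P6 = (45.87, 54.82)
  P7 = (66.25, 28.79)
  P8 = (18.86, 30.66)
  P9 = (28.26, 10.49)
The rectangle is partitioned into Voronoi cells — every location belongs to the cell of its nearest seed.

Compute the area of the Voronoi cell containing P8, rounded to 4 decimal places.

Area of P8's cell: 509.9894

1. box [0,75]×[0,83]: [(0, 0) (75, 0) (75, 83) (0, 83)]
2. ⊥bis P8·P0 via (17.665,40.17): [(0, 37.9503) (0, 0) (75, 0) (75, 47.3746)]  |A|=3199.6808
3. ⊥bis P8·P1 via (42.195,39.455): [(40.8285, 43.0807) (0, 37.9503) (0, 0) (57.0657, 0)]  |A|=2003.9389
4. ⊥bis P8·P2 via (26.665,34.83): [(23.4253, 40.8938) (0, 37.9503) (0, 0) (45.2737, 0)]  |A|=1370.2053
5. ⊥bis P8·P3 via (45.045,37.215): [(23.4253, 40.8938) (0, 37.9503) (0, 0) (45.2737, 0)]  |A|=1370.2053
6. ⊥bis P8·P4 via (12.94,35.57): [(23.4253, 40.8938) (16.6494, 40.0424) (0, 19.9682) (0, 0) (45.2737, 0)]  |A|=1220.5105
7. ⊥bis P8·P5 via (34.93,23.775): [(33.8803, 21.325) (23.4253, 40.8938) (16.6494, 40.0424) (0, 19.9682) (0, 0) (24.7439, 0)]  |A|=1001.6107
8. ⊥bis P8·P6 via (32.365,42.74): [(33.8803, 21.325) (23.4253, 40.8938) (16.6494, 40.0424) (0, 19.9682) (0, 0) (24.7439, 0)]  |A|=1001.6107
9. ⊥bis P8·P7 via (42.555,29.725): [(33.8803, 21.325) (23.4253, 40.8938) (16.6494, 40.0424) (0, 19.9682) (0, 0) (24.7439, 0)]  |A|=1001.6107
10. ⊥bis P8·P9 via (23.56,20.575): [(32.1438, 24.5754) (23.4253, 40.8938) (16.6494, 40.0424) (0, 19.9682) (0, 9.5951)]  |A|=509.9894
11. canonical 5-gon: [(32.1438, 24.5754) (23.4253, 40.8938) (16.6494, 40.0424) (0, 19.9682) (0, 9.5951)]
12. shoelace: 509.9894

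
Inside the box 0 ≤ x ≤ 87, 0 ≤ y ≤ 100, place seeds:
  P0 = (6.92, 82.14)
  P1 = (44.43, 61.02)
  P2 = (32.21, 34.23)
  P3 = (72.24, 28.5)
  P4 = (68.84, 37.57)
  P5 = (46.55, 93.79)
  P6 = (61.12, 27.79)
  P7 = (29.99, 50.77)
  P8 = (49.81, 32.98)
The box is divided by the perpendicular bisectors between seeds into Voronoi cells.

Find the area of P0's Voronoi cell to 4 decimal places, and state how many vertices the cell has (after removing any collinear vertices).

1. box [0,87]×[0,100]: [(0, 0) (87, 0) (87, 100) (0, 100)]
2. ⊥bis P0·P1 via (25.675,71.58): [(0, 25.9801) (41.6769, 100) (0, 100)]  |A|=1542.4585
3. ⊥bis P0·P2 via (19.565,58.185): [(0, 47.8573) (17.5273, 57.1094) (41.6769, 100) (0, 100)]  |A|=1350.7342
4. ⊥bis P0·P3 via (39.58,55.32): [(0, 47.8573) (17.5273, 57.1094) (41.6769, 100) (0, 100)]  |A|=1350.7342
5. ⊥bis P0·P4 via (37.88,59.855): [(0, 47.8573) (17.5273, 57.1094) (41.6769, 100) (0, 100)]  |A|=1350.7342
6. ⊥bis P0·P5 via (26.735,87.965): [(0, 47.8573) (17.5273, 57.1094) (29.5359, 78.4371) (23.1971, 100) (0, 100)]  |A|=1151.4954
7. ⊥bis P0·P6 via (34.02,54.965): [(0, 47.8573) (17.5273, 57.1094) (29.5359, 78.4371) (23.1971, 100) (0, 100)]  |A|=1151.4954
8. ⊥bis P0·P7 via (18.455,66.455): [(0, 52.8829) (25.8525, 71.8952) (29.5359, 78.4371) (23.1971, 100) (0, 100)]  |A|=995.4679
9. ⊥bis P0·P8 via (28.365,57.56): [(0, 52.8829) (25.8525, 71.8952) (29.5359, 78.4371) (23.1971, 100) (0, 100)]  |A|=995.4679
10. canonical 5-gon: [(0, 52.8829) (25.8525, 71.8952) (29.5359, 78.4371) (23.1971, 100) (0, 100)]
11. shoelace: 995.4679

Area of P0's cell: 995.4679 (5 vertices)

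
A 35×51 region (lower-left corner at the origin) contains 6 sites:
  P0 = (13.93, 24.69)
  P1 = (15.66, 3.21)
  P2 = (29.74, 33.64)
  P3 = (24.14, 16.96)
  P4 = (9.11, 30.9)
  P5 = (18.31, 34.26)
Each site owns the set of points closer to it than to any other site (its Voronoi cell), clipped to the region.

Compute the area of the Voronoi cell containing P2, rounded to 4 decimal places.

1. box [0,35]×[0,51]: [(0, 0) (35, 0) (35, 51) (0, 51)]
2. ⊥bis P2·P0 via (21.835,29.165): [(35, 5.9093) (35, 51) (9.4743, 51)]  |A|=575.4869
3. ⊥bis P2·P1 via (22.7,18.425): [(29.7656, 15.1557) (35, 12.7338) (35, 51) (9.4743, 51)]  |A|=557.6258
4. ⊥bis P2·P3 via (26.94,25.3): [(23.3385, 26.5091) (35, 22.594) (35, 51) (9.4743, 51)]  |A|=478.2022
5. ⊥bis P2·P4 via (19.425,32.27): [(19.2251, 33.7754) (23.3385, 26.5091) (35, 22.594) (35, 51) (16.9374, 51)]  |A|=413.9279
6. ⊥bis P2·P5 via (24.025,33.95): [(23.6163, 26.4159) (35, 22.594) (35, 51) (24.9498, 51)]  |A|=285.2195
7. canonical 4-gon: [(23.6163, 26.4159) (35, 22.594) (35, 51) (24.9498, 51)]
8. shoelace: 285.2195

Area of P2's cell: 285.2195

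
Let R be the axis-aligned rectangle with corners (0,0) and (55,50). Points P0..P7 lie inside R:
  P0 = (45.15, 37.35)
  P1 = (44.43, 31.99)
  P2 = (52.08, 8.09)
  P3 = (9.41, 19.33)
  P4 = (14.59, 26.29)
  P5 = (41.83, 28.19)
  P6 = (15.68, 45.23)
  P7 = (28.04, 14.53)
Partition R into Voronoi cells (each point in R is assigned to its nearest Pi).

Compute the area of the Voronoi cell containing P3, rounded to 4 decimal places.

1. box [0,55]×[0,50]: [(0, 0) (55, 0) (55, 50) (0, 50)]
2. ⊥bis P3·P0 via (27.28,28.34): [(0, 0) (41.5689, 0) (16.3591, 50) (0, 50)]  |A|=1448.2009
3. ⊥bis P3·P1 via (26.92,25.66): [(0, 0) (36.1963, 0) (22.5845, 37.6528) (16.3591, 50) (0, 50)]  |A|=1347.0531
4. ⊥bis P3·P2 via (30.745,13.71): [(0, 0) (27.1336, 0) (30.9537, 14.5021) (22.5845, 37.6528) (16.3591, 50) (0, 50)]  |A|=1281.3386
5. ⊥bis P3·P4 via (12,22.81): [(0, 31.741) (0, 0) (27.1336, 0) (29.6766, 9.6541)]  |A|=601.9586
6. ⊥bis P3·P5 via (25.62,23.76): [(29.4235, 9.8425) (0, 31.741) (0, 0) (27.1336, 0) (29.5776, 9.2784)]  |A|=601.9018
7. ⊥bis P3·P6 via (12.545,32.28): [(29.4235, 9.8425) (0, 31.741) (0, 0) (27.1336, 0) (29.5776, 9.2784)]  |A|=601.9018
8. ⊥bis P3·P7 via (18.725,16.93): [(18.9141, 17.6641) (0, 31.741) (0, 0) (14.363, 0)]  |A|=427.0322
9. canonical 4-gon: [(18.9141, 17.6641) (0, 31.741) (0, 0) (14.363, 0)]
10. shoelace: 427.0322

Area of P3's cell: 427.0322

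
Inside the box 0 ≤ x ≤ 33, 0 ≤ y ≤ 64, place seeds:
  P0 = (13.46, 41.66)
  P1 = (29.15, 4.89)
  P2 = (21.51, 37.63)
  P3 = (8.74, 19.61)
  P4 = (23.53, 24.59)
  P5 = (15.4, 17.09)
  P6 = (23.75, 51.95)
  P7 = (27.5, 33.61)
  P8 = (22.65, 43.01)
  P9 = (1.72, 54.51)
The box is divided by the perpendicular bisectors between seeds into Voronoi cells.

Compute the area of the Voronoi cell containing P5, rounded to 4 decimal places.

1. box [0,33]×[0,64]: [(0, 0) (33, 0) (33, 64) (0, 64)]
2. ⊥bis P5·P0 via (14.43,29.375): [(0, 28.2356) (0, 0) (33, 0) (33, 30.8413)]  |A|=974.7686
3. ⊥bis P5·P1 via (22.275,10.99): [(0, 28.2356) (0, 0) (12.5239, 0) (33, 23.0776) (33, 30.8413)]  |A|=738.4987
4. ⊥bis P5·P2 via (18.455,27.36): [(12.2578, 29.2035) (0, 28.2356) (0, 0) (12.5239, 0) (32.9689, 23.0426)]  |A|=657.5224
5. ⊥bis P5·P3 via (12.07,18.35): [(15.7802, 28.1557) (5.1268, 0) (12.5239, 0) (32.9689, 23.0426)]  |A|=354.4395
6. ⊥bis P5·P4 via (19.465,20.84): [(14.889, 25.8003) (5.1268, 0) (12.5239, 0) (25.3523, 14.4582)]  |A|=243.8142
7. ⊥bis P5·P6 via (19.575,34.52): [(14.889, 25.8003) (5.1268, 0) (12.5239, 0) (25.3523, 14.4582)]  |A|=243.8142
8. ⊥bis P5·P7 via (21.45,25.35): [(14.889, 25.8003) (5.1268, 0) (12.5239, 0) (25.3523, 14.4582)]  |A|=243.8142
9. ⊥bis P5·P8 via (19.025,30.05): [(14.889, 25.8003) (5.1268, 0) (12.5239, 0) (25.3523, 14.4582)]  |A|=243.8142
10. ⊥bis P5·P9 via (8.56,35.8): [(14.889, 25.8003) (5.1268, 0) (12.5239, 0) (25.3523, 14.4582)]  |A|=243.8142
11. canonical 4-gon: [(14.889, 25.8003) (5.1268, 0) (12.5239, 0) (25.3523, 14.4582)]
12. shoelace: 243.8142

Area of P5's cell: 243.8142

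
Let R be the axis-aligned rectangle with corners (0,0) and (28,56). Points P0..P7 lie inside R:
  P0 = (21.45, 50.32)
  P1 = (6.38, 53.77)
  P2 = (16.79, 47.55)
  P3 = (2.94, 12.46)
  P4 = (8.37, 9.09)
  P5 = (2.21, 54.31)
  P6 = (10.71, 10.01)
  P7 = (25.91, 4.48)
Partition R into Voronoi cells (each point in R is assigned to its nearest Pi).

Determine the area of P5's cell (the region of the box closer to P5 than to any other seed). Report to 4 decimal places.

Area of P5's cell: 69.7044

1. box [0,28]×[0,56]: [(0, 0) (28, 0) (28, 56) (0, 56)]
2. ⊥bis P5·P0 via (11.83,52.315): [(0, 0) (0.9809, 0) (12.5942, 56) (0, 56)]  |A|=380.1025
3. ⊥bis P5·P1 via (4.295,54.04): [(0, 20.8731) (4.5488, 56) (0, 56)]  |A|=79.8929
4. ⊥bis P5·P2 via (9.5,50.93): [(0, 30.4404) (1.7191, 34.148) (4.5488, 56) (0, 56)]  |A|=71.6696
5. ⊥bis P5·P3 via (2.575,33.385): [(0, 33.3401) (1.3554, 33.3637) (1.7191, 34.148) (4.5488, 56) (0, 56)]  |A|=69.7044
6. ⊥bis P5·P4 via (5.29,31.7): [(0, 33.3401) (1.3554, 33.3637) (1.7191, 34.148) (4.5488, 56) (0, 56)]  |A|=69.7044
7. ⊥bis P5·P6 via (6.46,32.16): [(0, 33.3401) (1.3554, 33.3637) (1.7191, 34.148) (4.5488, 56) (0, 56)]  |A|=69.7044
8. ⊥bis P5·P7 via (14.06,29.395): [(0, 33.3401) (1.3554, 33.3637) (1.7191, 34.148) (4.5488, 56) (0, 56)]  |A|=69.7044
9. canonical 5-gon: [(0, 33.3401) (1.3554, 33.3637) (1.7191, 34.148) (4.5488, 56) (0, 56)]
10. shoelace: 69.7044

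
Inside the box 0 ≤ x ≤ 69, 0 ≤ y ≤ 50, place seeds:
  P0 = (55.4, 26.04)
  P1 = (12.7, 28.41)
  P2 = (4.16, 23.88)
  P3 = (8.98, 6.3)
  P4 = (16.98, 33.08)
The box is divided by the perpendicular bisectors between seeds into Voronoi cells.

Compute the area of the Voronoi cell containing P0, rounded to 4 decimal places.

Area of P0's cell: 1625.7661

1. box [0,69]×[0,50]: [(0, 0) (69, 0) (69, 50) (0, 50)]
2. ⊥bis P0·P1 via (34.05,27.225): [(32.5389, 0) (69, 0) (69, 50) (35.3141, 50)]  |A|=1753.6748
3. ⊥bis P0·P2 via (29.78,24.96): [(32.5389, 0) (69, 0) (69, 50) (35.3141, 50)]  |A|=1753.6748
4. ⊥bis P0·P3 via (32.19,16.17): [(33.2925, 13.5774) (39.0663, 0) (69, 0) (69, 50) (35.3141, 50)]  |A|=1709.3627
5. ⊥bis P0·P4 via (36.19,29.56): [(33.306, 13.8211) (33.2925, 13.5774) (39.0663, 0) (69, 0) (69, 50) (39.9354, 50)]  |A|=1625.7661
6. canonical 6-gon: [(33.306, 13.8211) (33.2925, 13.5774) (39.0663, 0) (69, 0) (69, 50) (39.9354, 50)]
7. shoelace: 1625.7661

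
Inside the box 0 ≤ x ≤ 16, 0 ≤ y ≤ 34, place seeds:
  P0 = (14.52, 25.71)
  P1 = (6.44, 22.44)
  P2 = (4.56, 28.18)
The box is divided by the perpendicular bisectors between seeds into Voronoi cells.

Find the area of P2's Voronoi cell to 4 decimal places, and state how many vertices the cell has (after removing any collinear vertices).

1. box [0,16]×[0,34]: [(0, 0) (16, 0) (16, 34) (0, 34)]
2. ⊥bis P2·P0 via (9.54,26.945): [(0, 0) (2.8579, 0) (11.2896, 34) (0, 34)]  |A|=240.5065
3. ⊥bis P2·P1 via (5.5,25.31): [(0, 23.5086) (9.4558, 26.6056) (11.2896, 34) (0, 34)]  |A|=91.3421
4. canonical 4-gon: [(0, 23.5086) (9.4558, 26.6056) (11.2896, 34) (0, 34)]
5. shoelace: 91.3421

Area of P2's cell: 91.3421 (4 vertices)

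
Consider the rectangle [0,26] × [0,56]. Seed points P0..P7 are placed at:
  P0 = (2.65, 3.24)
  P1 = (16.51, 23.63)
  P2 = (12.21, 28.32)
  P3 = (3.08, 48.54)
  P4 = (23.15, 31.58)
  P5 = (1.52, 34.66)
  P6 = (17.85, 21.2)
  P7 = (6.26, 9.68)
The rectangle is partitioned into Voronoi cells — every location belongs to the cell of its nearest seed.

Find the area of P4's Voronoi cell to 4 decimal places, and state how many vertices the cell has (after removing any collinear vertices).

Area of P4's cell: 227.9751 (5 vertices)

1. box [0,26]×[0,56]: [(0, 0) (26, 0) (26, 56) (0, 56)]
2. ⊥bis P4·P0 via (12.9,17.41): [(0, 26.7413) (26, 7.934) (26, 56) (0, 56)]  |A|=1005.2207
3. ⊥bis P4·P1 via (19.83,27.605): [(0, 44.1674) (26, 22.4517) (26, 56) (0, 56)]  |A|=589.9516
4. ⊥bis P4·P2 via (17.68,29.95): [(17.8979, 29.2187) (26, 22.4517) (26, 56) (9.9174, 56)]  |A|=351.2622
5. ⊥bis P4·P3 via (13.115,40.06): [(14.2626, 41.4181) (17.8979, 29.2187) (26, 22.4517) (26, 55.3078)]  |A|=229.9419
6. ⊥bis P4·P5 via (12.335,33.12): [(14.2626, 41.4181) (17.8979, 29.2187) (26, 22.4517) (26, 55.3078)]  |A|=229.9419
7. ⊥bis P4·P6 via (20.5,26.39): [(14.2626, 41.4181) (17.8979, 29.2187) (22.519, 25.3591) (26, 23.5817) (26, 55.3078)]  |A|=227.9751
8. ⊥bis P4·P7 via (14.705,20.63): [(14.2626, 41.4181) (17.8979, 29.2187) (22.519, 25.3591) (26, 23.5817) (26, 55.3078)]  |A|=227.9751
9. canonical 5-gon: [(14.2626, 41.4181) (17.8979, 29.2187) (22.519, 25.3591) (26, 23.5817) (26, 55.3078)]
10. shoelace: 227.9751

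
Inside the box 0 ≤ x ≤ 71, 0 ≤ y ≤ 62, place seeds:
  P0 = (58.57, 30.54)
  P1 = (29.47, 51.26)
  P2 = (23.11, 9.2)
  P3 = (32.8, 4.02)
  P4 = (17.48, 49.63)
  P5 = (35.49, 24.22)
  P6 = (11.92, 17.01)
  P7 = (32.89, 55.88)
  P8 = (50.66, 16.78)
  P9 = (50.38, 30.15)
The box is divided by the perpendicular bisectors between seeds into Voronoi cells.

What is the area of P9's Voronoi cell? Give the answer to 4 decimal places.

Area of P9's cell: 307.8837

1. box [0,71]×[0,62]: [(0, 0) (71, 0) (71, 62) (0, 62)]
2. ⊥bis P9·P0 via (54.475,30.345): [(0, 0) (55.92, 0) (52.9676, 62) (0, 62)]  |A|=3375.5162
3. ⊥bis P9·P1 via (39.925,40.705): [(0, 1.1583) (0, 0) (55.92, 0) (53.3485, 54.0013)]  |A|=1540.7729
4. ⊥bis P9·P2 via (36.745,19.675): [(28.9446, 29.8286) (51.8602, 0) (55.92, 0) (53.3485, 54.0013)]  |A|=750.5519
5. ⊥bis P9·P3 via (41.59,17.085): [(28.9446, 29.8286) (35.6801, 21.0611) (55.5538, 7.6903) (53.3485, 54.0013)]  |A|=633.8309
6. ⊥bis P9·P4 via (33.93,39.89): [(28.9446, 29.8286) (35.6801, 21.0611) (55.5538, 7.6903) (53.3485, 54.0013)]  |A|=633.8309
7. ⊥bis P9·P5 via (42.935,27.185): [(38.2223, 39.0184) (48.9219, 12.1522) (55.5538, 7.6903) (53.3485, 54.0013)]  |A|=431.9933
8. ⊥bis P9·P6 via (31.15,23.58): [(38.2223, 39.0184) (48.9219, 12.1522) (55.5538, 7.6903) (53.3485, 54.0013)]  |A|=431.9933
9. ⊥bis P9·P7 via (41.635,43.015): [(43.6178, 44.3628) (38.2223, 39.0184) (48.9219, 12.1522) (55.5538, 7.6903) (53.488, 51.0721)]  |A|=417.0693
10. ⊥bis P9·P8 via (50.52,23.465): [(43.6178, 44.3628) (38.2223, 39.0184) (44.467, 23.3382) (54.7984, 23.5546) (53.488, 51.0721)]  |A|=307.8837
11. canonical 5-gon: [(43.6178, 44.3628) (38.2223, 39.0184) (44.467, 23.3382) (54.7984, 23.5546) (53.488, 51.0721)]
12. shoelace: 307.8837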